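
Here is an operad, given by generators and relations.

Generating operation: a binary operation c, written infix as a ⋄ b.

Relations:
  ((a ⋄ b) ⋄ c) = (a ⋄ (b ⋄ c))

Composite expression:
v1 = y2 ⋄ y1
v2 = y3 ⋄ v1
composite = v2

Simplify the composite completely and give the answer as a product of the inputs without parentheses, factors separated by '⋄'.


Under associativity of c, the answer is the y's in reading order.
(y2 ⋄ y1) unparenthesizes to y2 ⋄ y1
(y3 ⋄ (y2 ⋄ y1)) unparenthesizes to y3 ⋄ y2 ⋄ y1

y3 ⋄ y2 ⋄ y1


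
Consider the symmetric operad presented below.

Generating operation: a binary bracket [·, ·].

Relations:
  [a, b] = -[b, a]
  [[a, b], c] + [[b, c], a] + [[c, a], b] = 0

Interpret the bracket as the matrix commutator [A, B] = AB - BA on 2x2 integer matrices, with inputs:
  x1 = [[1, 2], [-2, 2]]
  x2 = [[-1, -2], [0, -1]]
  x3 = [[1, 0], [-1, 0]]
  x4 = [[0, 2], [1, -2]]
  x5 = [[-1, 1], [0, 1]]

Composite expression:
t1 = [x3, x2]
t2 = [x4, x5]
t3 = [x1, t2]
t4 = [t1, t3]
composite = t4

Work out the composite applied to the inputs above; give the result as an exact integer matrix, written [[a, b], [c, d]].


[x3, x2] = [[-2, -2], [0, 2]]
[x4, x5] = [[-1, 6], [-2, 1]]
[x1, [x4, x5]] = [[8, -2], [2, -8]]
[[x3, x2], [x1, [x4, x5]]] = [[-4, 40], [8, 4]]

[[-4, 40], [8, 4]]


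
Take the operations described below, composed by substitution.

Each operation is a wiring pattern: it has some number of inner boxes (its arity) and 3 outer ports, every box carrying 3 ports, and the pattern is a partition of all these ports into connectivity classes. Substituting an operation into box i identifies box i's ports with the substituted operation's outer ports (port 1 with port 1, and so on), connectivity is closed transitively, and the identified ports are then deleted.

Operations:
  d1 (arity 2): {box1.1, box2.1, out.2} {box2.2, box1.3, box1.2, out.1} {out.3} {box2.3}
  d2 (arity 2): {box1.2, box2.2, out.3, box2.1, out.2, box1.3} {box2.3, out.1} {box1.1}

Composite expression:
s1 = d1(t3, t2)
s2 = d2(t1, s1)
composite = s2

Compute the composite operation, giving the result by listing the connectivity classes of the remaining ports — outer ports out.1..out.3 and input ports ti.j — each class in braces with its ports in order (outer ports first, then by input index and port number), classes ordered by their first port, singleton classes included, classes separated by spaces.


{out.1} {out.2, out.3, t1.2, t1.3, t2.1, t2.2, t3.1, t3.2, t3.3} {t1.1} {t2.3}

Two ports join when wires chain via d2-identified ports.
d1 over (t3, t2) gives {out.1, t2.2, t3.2, t3.3} {out.2, t2.1, t3.1} {out.3} {t2.3}, out.j being that stage's outer ports
d2 over (t1, t3, t2) gives {out.1} {out.2, out.3, t1.2, t1.3, t2.1, t2.2, t3.1, t3.2, t3.3} {t1.1} {t2.3}, out.j being that stage's outer ports


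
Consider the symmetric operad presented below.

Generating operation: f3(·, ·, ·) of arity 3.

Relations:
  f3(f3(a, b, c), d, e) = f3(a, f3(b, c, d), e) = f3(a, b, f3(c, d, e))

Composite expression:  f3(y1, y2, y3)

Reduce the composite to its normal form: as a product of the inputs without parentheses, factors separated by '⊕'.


y1 ⊕ y2 ⊕ y3


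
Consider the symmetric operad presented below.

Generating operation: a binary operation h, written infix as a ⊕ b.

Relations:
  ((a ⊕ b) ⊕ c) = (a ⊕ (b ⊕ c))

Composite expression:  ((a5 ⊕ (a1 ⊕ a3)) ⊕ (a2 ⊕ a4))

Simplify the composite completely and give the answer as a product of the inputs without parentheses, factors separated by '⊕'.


a5 ⊕ a1 ⊕ a3 ⊕ a2 ⊕ a4


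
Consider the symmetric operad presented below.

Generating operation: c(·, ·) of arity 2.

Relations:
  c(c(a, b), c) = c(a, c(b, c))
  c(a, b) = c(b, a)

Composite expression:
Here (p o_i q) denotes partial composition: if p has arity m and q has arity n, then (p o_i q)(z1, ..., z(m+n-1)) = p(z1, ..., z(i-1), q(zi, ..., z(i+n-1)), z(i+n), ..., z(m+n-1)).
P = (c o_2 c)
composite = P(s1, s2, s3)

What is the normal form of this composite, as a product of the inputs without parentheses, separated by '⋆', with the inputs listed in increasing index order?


Shape and order are irrelevant to c; the s-input set decides.
c(s2, s3) unparenthesizes to s2 ⋆ s3
c(s1, c(s2, s3)) unparenthesizes to s1 ⋆ s2 ⋆ s3
the factors in increasing index order: s1 ⋆ s2 ⋆ s3

s1 ⋆ s2 ⋆ s3


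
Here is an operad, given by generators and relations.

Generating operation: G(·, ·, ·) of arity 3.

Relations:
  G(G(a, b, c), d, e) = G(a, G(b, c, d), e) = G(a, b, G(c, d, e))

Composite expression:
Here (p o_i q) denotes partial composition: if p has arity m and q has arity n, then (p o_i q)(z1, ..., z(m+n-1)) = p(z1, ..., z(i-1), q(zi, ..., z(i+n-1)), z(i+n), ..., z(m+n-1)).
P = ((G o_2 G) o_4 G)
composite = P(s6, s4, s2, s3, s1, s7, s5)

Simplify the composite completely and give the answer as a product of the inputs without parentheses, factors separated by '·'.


Key point: G is associative — brackets drop, the s-order remains.
G(s3, s1, s7) flattens to s3 · s1 · s7
G(s4, s2, G(s3, s1, s7)) flattens to s4 · s2 · s3 · s1 · s7
G(s6, G(s4, s2, G(s3, s1, s7)), s5) flattens to s6 · s4 · s2 · s3 · s1 · s7 · s5

s6 · s4 · s2 · s3 · s1 · s7 · s5


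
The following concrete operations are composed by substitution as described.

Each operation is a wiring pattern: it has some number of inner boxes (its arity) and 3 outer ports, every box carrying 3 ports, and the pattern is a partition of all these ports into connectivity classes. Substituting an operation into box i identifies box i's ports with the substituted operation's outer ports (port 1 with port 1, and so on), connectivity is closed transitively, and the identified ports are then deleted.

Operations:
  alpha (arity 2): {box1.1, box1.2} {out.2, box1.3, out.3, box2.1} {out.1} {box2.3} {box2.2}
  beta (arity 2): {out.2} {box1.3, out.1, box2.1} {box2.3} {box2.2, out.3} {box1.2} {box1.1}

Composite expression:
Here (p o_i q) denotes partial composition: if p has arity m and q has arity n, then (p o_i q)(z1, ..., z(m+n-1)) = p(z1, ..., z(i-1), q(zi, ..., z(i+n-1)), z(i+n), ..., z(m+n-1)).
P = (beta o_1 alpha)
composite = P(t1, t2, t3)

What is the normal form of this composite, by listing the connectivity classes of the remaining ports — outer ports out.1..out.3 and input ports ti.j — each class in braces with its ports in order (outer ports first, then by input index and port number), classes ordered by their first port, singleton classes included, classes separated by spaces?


{out.1, t1.3, t2.1, t3.1} {out.2} {out.3, t3.2} {t1.1, t1.2} {t2.2} {t2.3} {t3.3}

After gluing at beta, chains via deleted ports link the t-ports.
stage alpha: inputs (t1, t2), connectivity {out.1} {out.2, out.3, t1.3, t2.1} {t1.1, t1.2} {t2.2} {t2.3}, out.j its boundary
stage beta: inputs (t1, t2, t3), connectivity {out.1, t1.3, t2.1, t3.1} {out.2} {out.3, t3.2} {t1.1, t1.2} {t2.2} {t2.3} {t3.3}, out.j its boundary


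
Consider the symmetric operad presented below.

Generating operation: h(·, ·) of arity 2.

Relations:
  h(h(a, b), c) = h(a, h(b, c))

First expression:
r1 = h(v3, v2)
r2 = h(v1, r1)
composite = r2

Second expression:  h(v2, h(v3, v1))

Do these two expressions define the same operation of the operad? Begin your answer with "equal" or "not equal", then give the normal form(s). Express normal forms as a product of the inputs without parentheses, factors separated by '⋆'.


not equal; the first gives v1 ⋆ v3 ⋆ v2 and the second v2 ⋆ v3 ⋆ v1

In normal form, the first expression is v1 ⋆ v3 ⋆ v2
In normal form, the second expression is v2 ⋆ v3 ⋆ v1
They disagree, so not equal.


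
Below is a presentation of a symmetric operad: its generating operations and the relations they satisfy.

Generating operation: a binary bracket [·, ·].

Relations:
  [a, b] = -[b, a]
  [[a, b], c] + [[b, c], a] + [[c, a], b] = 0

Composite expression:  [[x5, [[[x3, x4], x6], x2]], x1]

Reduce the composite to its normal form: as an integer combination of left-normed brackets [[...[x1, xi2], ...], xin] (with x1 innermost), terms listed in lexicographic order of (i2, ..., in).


-[[[[[x1, x2], x3], x4], x6], x5] + [[[[[x1, x2], x4], x3], x6], x5] + [[[[[x1, x2], x6], x3], x4], x5] - [[[[[x1, x2], x6], x4], x3], x5] + [[[[[x1, x3], x4], x6], x2], x5] - [[[[[x1, x4], x3], x6], x2], x5] + [[[[[x1, x5], x2], x3], x4], x6] - [[[[[x1, x5], x2], x4], x3], x6] - [[[[[x1, x5], x2], x6], x3], x4] + [[[[[x1, x5], x2], x6], x4], x3] - [[[[[x1, x5], x3], x4], x6], x2] + [[[[[x1, x5], x4], x3], x6], x2] + [[[[[x1, x5], x6], x3], x4], x2] - [[[[[x1, x5], x6], x4], x3], x2] - [[[[[x1, x6], x3], x4], x2], x5] + [[[[[x1, x6], x4], x3], x2], x5]

In the tensor algebra, words opening x1 carry the x1-anchored form.
Composite bracket: [[x5, [[[x3, x4], x6], x2]], x1]
The bracket unfolds into 32 signed words via [a, b] = ab - ba (2^5 = 32).
Only words starting with x1 matter:
  the word x1x2x3x4x6x5 carries sign -1 and contributes -[[[[[x1, x2], x3], x4], x6], x5]
  the word x1x2x4x3x6x5 carries sign +1 and contributes +[[[[[x1, x2], x4], x3], x6], x5]
  the word x1x2x6x3x4x5 carries sign +1 and contributes +[[[[[x1, x2], x6], x3], x4], x5]
  the word x1x2x6x4x3x5 carries sign -1 and contributes -[[[[[x1, x2], x6], x4], x3], x5]
  the word x1x3x4x6x2x5 carries sign +1 and contributes +[[[[[x1, x3], x4], x6], x2], x5]
  the word x1x4x3x6x2x5 carries sign -1 and contributes -[[[[[x1, x4], x3], x6], x2], x5]
  the word x1x5x2x3x4x6 carries sign +1 and contributes +[[[[[x1, x5], x2], x3], x4], x6]
  the word x1x5x2x4x3x6 carries sign -1 and contributes -[[[[[x1, x5], x2], x4], x3], x6]
  the word x1x5x2x6x3x4 carries sign -1 and contributes -[[[[[x1, x5], x2], x6], x3], x4]
  the word x1x5x2x6x4x3 carries sign +1 and contributes +[[[[[x1, x5], x2], x6], x4], x3]
  the word x1x5x3x4x6x2 carries sign -1 and contributes -[[[[[x1, x5], x3], x4], x6], x2]
  the word x1x5x4x3x6x2 carries sign +1 and contributes +[[[[[x1, x5], x4], x3], x6], x2]
  the word x1x5x6x3x4x2 carries sign +1 and contributes +[[[[[x1, x5], x6], x3], x4], x2]
  the word x1x5x6x4x3x2 carries sign -1 and contributes -[[[[[x1, x5], x6], x4], x3], x2]
  the word x1x6x3x4x2x5 carries sign -1 and contributes -[[[[[x1, x6], x3], x4], x2], x5]
  the word x1x6x4x3x2x5 carries sign +1 and contributes +[[[[[x1, x6], x4], x3], x2], x5]


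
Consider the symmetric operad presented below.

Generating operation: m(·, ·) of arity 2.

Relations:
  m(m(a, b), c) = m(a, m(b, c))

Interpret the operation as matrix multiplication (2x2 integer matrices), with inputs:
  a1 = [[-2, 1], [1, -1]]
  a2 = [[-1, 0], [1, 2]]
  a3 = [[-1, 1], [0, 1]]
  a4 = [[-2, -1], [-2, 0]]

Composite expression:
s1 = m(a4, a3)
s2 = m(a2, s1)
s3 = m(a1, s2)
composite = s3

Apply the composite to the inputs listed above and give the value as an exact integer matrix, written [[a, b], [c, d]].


m(a4, a3) = [[2, -3], [2, -2]]
m(a2, m(a4, a3)) = [[-2, 3], [6, -7]]
m(a1, m(a2, m(a4, a3))) = [[10, -13], [-8, 10]]

[[10, -13], [-8, 10]]


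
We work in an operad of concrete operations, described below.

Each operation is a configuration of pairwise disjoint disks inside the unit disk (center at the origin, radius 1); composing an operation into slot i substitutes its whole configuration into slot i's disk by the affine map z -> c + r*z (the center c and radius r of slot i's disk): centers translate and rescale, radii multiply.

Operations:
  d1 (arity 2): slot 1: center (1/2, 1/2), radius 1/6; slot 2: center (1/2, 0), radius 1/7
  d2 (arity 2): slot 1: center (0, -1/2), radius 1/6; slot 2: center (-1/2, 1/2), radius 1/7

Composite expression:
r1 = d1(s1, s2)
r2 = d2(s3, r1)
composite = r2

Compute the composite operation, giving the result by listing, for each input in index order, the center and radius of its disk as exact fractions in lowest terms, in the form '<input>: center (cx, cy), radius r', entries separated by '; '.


s1: center (-3/7, 4/7), radius 1/42; s2: center (-3/7, 1/2), radius 1/49; s3: center (0, -1/2), radius 1/6

Affine substitution under d2: radii multiply and s-centers shift.
tracing s3 down its 1-map path: center (0, -1/2), radius 1/6
tracing s1 down its 2-map path: center (-3/7, 4/7), radius 1/42
tracing s2 down its 2-map path: center (-3/7, 1/2), radius 1/49


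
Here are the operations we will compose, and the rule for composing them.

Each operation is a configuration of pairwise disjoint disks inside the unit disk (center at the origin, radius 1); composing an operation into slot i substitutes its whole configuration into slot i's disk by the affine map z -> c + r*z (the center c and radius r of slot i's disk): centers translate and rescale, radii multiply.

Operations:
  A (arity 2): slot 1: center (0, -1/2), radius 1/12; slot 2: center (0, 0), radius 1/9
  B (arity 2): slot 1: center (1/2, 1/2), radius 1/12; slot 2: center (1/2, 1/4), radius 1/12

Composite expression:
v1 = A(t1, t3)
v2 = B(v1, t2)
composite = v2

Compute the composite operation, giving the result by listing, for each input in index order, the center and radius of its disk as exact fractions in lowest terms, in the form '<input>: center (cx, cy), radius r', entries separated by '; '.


Follow each t-input down from B: c' goes to c + r*c', radius to r*r'.
t1: after 2 affine steps, its disk has center (1/2, 11/24), radius 1/144
t3: after 2 affine steps, its disk has center (1/2, 1/2), radius 1/108
t2: after 1 affine step, its disk has center (1/2, 1/4), radius 1/12

t1: center (1/2, 11/24), radius 1/144; t2: center (1/2, 1/4), radius 1/12; t3: center (1/2, 1/2), radius 1/108


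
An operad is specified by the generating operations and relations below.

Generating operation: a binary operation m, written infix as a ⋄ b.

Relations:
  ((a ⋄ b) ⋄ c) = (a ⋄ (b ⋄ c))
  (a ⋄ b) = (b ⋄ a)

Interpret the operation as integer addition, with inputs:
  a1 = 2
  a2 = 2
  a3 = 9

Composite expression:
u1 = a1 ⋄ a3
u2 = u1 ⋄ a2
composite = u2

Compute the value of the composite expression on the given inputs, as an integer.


13

(a1 ⋄ a3) = 11
((a1 ⋄ a3) ⋄ a2) = 13


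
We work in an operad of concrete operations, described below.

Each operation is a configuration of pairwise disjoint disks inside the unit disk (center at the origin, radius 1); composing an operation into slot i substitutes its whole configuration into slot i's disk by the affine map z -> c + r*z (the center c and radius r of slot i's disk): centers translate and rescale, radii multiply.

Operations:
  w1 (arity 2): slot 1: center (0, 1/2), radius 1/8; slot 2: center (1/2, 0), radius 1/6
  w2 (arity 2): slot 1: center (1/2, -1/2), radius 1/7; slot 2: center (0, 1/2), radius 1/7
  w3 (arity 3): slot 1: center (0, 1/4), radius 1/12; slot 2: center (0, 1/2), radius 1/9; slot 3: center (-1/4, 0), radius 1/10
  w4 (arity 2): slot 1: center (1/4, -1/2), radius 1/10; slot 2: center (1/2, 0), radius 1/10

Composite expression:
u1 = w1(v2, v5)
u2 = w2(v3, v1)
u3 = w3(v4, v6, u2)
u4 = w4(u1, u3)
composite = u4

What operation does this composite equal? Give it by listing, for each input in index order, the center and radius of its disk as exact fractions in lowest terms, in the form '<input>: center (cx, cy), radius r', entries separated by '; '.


Affine substitution under w4: radii multiply and v-centers shift.
v2 passes through 2 substitutions, ending at center (1/4, -9/20), radius 1/80
v5 passes through 2 substitutions, ending at center (3/10, -1/2), radius 1/60
v4 passes through 2 substitutions, ending at center (1/2, 1/40), radius 1/120
v6 passes through 2 substitutions, ending at center (1/2, 1/20), radius 1/90
v3 passes through 3 substitutions, ending at center (12/25, -1/200), radius 1/700
v1 passes through 3 substitutions, ending at center (19/40, 1/200), radius 1/700

v1: center (19/40, 1/200), radius 1/700; v2: center (1/4, -9/20), radius 1/80; v3: center (12/25, -1/200), radius 1/700; v4: center (1/2, 1/40), radius 1/120; v5: center (3/10, -1/2), radius 1/60; v6: center (1/2, 1/20), radius 1/90


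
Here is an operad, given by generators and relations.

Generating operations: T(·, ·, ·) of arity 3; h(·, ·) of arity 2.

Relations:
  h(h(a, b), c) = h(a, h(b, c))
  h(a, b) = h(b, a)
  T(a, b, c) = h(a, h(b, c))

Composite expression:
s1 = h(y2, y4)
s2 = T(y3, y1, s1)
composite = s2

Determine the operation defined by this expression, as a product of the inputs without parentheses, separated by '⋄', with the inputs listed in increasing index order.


Both nesting and order wash out for T; what remains is which y's occur.
h(y2, y4) reduces to y2 ⋄ y4
T(y3, y1, h(y2, y4)) reduces to y3 ⋄ y1 ⋄ y2 ⋄ y4
putting the inputs in ascending order: y1 ⋄ y2 ⋄ y3 ⋄ y4

y1 ⋄ y2 ⋄ y3 ⋄ y4


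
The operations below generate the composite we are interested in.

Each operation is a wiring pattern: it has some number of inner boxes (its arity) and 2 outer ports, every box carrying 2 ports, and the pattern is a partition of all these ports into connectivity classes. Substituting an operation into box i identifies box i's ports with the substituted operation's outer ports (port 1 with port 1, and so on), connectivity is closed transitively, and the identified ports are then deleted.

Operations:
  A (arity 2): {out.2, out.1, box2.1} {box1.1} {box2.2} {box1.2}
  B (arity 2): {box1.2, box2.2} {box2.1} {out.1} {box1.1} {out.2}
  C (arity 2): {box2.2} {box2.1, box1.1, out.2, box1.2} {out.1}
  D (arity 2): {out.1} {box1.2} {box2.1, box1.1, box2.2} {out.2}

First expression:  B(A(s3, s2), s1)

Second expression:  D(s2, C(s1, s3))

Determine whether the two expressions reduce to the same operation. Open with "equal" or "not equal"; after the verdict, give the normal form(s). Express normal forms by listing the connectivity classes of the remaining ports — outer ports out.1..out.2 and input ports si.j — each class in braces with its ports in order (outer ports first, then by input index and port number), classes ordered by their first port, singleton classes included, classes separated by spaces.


not equal: they reduce to {out.1} {out.2} {s1.1} {s1.2, s2.1} {s2.2} {s3.1} {s3.2} and {out.1} {out.2} {s1.1, s1.2, s2.1, s3.1} {s2.2} {s3.2}

Reducing the first expression gives {out.1} {out.2} {s1.1} {s1.2, s2.1} {s2.2} {s3.1} {s3.2}
Reducing the second expression gives {out.1} {out.2} {s1.1, s1.2, s2.1, s3.1} {s2.2} {s3.2}
No match — not equal.


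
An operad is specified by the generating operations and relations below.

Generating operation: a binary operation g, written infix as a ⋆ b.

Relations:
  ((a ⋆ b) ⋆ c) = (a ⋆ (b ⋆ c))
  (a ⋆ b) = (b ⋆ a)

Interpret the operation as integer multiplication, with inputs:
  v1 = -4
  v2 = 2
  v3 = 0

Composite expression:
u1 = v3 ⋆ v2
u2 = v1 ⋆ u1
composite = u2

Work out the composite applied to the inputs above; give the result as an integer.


(v3 ⋆ v2) = 0
(v1 ⋆ (v3 ⋆ v2)) = 0

0


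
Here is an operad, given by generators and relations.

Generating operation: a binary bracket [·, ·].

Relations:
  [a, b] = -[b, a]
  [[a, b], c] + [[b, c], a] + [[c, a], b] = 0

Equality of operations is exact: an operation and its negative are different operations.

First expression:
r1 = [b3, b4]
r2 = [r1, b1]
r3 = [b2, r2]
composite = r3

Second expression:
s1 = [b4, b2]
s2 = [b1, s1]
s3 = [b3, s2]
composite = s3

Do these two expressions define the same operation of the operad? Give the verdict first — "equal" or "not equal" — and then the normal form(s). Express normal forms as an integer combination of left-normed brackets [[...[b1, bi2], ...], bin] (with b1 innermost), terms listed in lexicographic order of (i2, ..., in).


not equal; first: [[[b1, b3], b4], b2] - [[[b1, b4], b3], b2]; second: [[[b1, b2], b4], b3] - [[[b1, b4], b2], b3]

In normal form, the first expression is [[[b1, b3], b4], b2] - [[[b1, b4], b3], b2]
In normal form, the second expression is [[[b1, b2], b4], b3] - [[[b1, b4], b2], b3]
No match — not equal.


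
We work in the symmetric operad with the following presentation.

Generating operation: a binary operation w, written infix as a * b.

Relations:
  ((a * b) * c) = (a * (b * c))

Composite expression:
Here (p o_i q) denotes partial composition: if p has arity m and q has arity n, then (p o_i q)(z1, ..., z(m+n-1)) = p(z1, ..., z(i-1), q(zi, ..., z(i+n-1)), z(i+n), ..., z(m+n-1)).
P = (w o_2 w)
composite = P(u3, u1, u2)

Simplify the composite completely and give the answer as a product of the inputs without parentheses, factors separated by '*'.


u3 * u1 * u2


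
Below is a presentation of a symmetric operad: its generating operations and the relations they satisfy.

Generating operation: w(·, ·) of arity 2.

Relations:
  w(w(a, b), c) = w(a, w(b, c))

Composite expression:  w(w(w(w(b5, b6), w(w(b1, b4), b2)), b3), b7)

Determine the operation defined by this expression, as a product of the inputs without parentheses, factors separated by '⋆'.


b5 ⋆ b6 ⋆ b1 ⋆ b4 ⋆ b2 ⋆ b3 ⋆ b7

All parenthesizations of w agree; list the b-inputs left to right.
w(b5, b6) linearizes to b5 ⋆ b6
w(b1, b4) linearizes to b1 ⋆ b4
w(w(b1, b4), b2) linearizes to b1 ⋆ b4 ⋆ b2
w(w(b5, b6), w(w(b1, b4), b2)) linearizes to b5 ⋆ b6 ⋆ b1 ⋆ b4 ⋆ b2
w(w(w(b5, b6), w(w(b1, b4), b2)), b3) linearizes to b5 ⋆ b6 ⋆ b1 ⋆ b4 ⋆ b2 ⋆ b3
w(w(w(w(b5, b6), w(w(b1, b4), b2)), b3), b7) linearizes to b5 ⋆ b6 ⋆ b1 ⋆ b4 ⋆ b2 ⋆ b3 ⋆ b7


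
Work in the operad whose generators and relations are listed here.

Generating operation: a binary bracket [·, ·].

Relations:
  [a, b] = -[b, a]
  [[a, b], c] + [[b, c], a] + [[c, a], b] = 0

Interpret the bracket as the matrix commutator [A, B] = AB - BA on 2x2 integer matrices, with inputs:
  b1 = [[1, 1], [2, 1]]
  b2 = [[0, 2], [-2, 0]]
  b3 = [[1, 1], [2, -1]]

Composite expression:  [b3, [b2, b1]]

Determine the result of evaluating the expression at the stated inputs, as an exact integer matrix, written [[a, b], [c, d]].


[[0, -12], [24, 0]]


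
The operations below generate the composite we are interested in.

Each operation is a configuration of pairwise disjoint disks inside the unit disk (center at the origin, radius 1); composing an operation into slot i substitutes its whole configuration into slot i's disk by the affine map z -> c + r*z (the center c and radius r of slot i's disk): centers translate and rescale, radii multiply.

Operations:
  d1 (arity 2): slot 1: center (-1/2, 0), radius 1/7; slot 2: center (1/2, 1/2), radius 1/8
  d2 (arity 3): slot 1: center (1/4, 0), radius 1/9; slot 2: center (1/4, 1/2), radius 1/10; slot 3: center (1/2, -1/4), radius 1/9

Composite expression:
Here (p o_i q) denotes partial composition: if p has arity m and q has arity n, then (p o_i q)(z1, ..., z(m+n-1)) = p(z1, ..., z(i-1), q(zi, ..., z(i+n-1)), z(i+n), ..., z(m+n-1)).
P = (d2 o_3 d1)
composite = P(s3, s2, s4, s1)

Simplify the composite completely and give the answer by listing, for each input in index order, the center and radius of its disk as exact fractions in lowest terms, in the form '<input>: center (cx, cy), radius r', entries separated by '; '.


s1: center (5/9, -7/36), radius 1/72; s2: center (1/4, 1/2), radius 1/10; s3: center (1/4, 0), radius 1/9; s4: center (4/9, -1/4), radius 1/63

Each s-disk chains the slot maps above it in d2; radii multiply.
tracing s3 down its 1-map path: center (1/4, 0), radius 1/9
tracing s2 down its 1-map path: center (1/4, 1/2), radius 1/10
tracing s4 down its 2-map path: center (4/9, -1/4), radius 1/63
tracing s1 down its 2-map path: center (5/9, -7/36), radius 1/72


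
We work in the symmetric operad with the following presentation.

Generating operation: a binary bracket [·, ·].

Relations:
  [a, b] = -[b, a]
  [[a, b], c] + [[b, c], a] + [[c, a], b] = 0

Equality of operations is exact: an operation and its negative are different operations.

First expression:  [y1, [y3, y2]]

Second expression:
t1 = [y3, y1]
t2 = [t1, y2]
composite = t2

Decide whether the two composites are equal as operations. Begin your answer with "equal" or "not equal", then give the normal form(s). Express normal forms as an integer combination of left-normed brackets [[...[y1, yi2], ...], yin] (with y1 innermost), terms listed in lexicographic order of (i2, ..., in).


not equal: they reduce to -[[y1, y2], y3] + [[y1, y3], y2] and -[[y1, y3], y2]


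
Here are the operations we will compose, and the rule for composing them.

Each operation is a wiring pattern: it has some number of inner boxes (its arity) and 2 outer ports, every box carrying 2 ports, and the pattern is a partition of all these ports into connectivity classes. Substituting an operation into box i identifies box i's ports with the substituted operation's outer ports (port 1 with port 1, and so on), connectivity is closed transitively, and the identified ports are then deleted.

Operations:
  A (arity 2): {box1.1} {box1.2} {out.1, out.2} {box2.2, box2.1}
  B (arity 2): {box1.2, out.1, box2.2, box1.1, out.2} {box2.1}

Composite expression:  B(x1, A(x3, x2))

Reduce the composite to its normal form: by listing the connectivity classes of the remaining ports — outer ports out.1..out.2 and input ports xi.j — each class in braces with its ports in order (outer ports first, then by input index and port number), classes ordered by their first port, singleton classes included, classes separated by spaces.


{out.1, out.2, x1.1, x1.2} {x2.1, x2.2} {x3.1} {x3.2}

Two ports join when wires chain via B-identified ports.
composing A on (x3, x2), with out.j its own outer ports: {out.1, out.2} {x2.1, x2.2} {x3.1} {x3.2}
composing B on (x1, x3, x2), with out.j its own outer ports: {out.1, out.2, x1.1, x1.2} {x2.1, x2.2} {x3.1} {x3.2}


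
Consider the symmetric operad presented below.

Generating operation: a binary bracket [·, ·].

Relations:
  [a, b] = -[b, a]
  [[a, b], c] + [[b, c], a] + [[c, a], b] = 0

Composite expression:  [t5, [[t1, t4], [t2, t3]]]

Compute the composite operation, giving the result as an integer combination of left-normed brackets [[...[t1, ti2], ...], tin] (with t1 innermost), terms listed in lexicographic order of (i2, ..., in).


-[[[[t1, t4], t2], t3], t5] + [[[[t1, t4], t3], t2], t5]

In the tensor algebra, words opening t1 carry the t1-anchored form.
Composite bracket: [t5, [[t1, t4], [t2, t3]]]
Expanding via [a, b] = ab - ba: 16 signed words (2^4 = 16).
The t1-initial words carry the normal form:
  t1t4t2t3t5 appears with sign -1, giving the term -[[[[t1, t4], t2], t3], t5]
  t1t4t3t2t5 appears with sign +1, giving the term +[[[[t1, t4], t3], t2], t5]


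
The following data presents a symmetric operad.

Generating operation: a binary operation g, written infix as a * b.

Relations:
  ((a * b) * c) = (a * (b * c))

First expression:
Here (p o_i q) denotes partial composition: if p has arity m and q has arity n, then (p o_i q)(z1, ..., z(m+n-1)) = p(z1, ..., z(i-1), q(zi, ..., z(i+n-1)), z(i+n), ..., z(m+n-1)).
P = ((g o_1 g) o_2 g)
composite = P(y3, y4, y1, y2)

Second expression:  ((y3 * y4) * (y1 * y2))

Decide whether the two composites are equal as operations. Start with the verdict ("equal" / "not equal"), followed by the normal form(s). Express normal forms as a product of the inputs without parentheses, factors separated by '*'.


The first expression reduces to y3 * y4 * y1 * y2
The second expression reduces to y3 * y4 * y1 * y2
The normal forms match — equal.

equal; the common form is y3 * y4 * y1 * y2


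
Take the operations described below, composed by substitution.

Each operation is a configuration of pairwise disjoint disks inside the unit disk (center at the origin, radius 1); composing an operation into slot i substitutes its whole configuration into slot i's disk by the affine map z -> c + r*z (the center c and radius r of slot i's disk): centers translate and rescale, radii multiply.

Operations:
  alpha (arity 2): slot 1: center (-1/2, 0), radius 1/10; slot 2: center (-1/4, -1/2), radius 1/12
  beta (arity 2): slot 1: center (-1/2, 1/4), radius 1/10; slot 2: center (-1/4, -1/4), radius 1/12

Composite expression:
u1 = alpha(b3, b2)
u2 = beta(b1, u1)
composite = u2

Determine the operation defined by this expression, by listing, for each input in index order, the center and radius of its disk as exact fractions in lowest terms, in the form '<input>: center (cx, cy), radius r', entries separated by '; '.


Nesting under beta composes maps z -> c + r*z down each b-path.
for b1, the 1-step affine chain lands on center (-1/2, 1/4), radius 1/10
for b3, the 2-step affine chain lands on center (-7/24, -1/4), radius 1/120
for b2, the 2-step affine chain lands on center (-13/48, -7/24), radius 1/144

b1: center (-1/2, 1/4), radius 1/10; b2: center (-13/48, -7/24), radius 1/144; b3: center (-7/24, -1/4), radius 1/120


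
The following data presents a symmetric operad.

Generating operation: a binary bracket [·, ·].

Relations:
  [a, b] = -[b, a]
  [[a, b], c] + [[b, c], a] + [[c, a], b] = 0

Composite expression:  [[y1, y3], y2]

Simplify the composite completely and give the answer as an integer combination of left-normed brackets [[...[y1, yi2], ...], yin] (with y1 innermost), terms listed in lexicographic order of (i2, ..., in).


Expand each bracket as ab - ba; the y1-initial words give the coefficients.
Composite bracket: [[y1, y3], y2]
The bracket unfolds into 4 signed words via [a, b] = ab - ba (2^2 = 4).
Only words starting with y1 matter:
  y1y3y2 (sign +1) contributes +[[y1, y3], y2]

[[y1, y3], y2]


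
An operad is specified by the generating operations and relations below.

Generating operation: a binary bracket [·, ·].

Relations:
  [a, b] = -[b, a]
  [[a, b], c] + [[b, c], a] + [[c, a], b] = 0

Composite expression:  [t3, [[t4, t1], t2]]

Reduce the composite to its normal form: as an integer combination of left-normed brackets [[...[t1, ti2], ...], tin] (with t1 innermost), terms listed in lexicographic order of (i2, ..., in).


Left-normed coefficients sit on the t1-initial expansion words.
Composite bracket: [t3, [[t4, t1], t2]]
Each bracket splits as ab - ba, giving 8 signed words (2^3 = 8).
Keep just the words that open with t1:
  sign of t1t4t2t3 is +1, so it contributes +[[[t1, t4], t2], t3]

[[[t1, t4], t2], t3]


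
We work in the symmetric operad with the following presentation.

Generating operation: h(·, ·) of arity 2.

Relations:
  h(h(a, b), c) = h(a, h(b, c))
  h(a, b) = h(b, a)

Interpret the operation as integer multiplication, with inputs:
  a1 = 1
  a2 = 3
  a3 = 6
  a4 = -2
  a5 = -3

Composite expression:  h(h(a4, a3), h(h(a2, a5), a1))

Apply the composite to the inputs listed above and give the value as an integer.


108

h(a4, a3) = -12
h(a2, a5) = -9
h(h(a2, a5), a1) = -9
h(h(a4, a3), h(h(a2, a5), a1)) = 108


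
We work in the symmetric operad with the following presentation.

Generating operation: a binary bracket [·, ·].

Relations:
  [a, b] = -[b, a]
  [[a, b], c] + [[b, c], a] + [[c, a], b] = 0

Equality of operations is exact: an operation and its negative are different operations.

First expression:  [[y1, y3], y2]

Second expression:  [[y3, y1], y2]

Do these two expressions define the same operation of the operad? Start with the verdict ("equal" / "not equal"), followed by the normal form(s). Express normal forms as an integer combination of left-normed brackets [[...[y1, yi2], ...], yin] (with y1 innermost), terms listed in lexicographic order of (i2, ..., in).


not equal; first: [[y1, y3], y2]; second: -[[y1, y3], y2]

The first expression, normalized: [[y1, y3], y2]
The second expression, normalized: -[[y1, y3], y2]
Distinct normal forms: not equal.


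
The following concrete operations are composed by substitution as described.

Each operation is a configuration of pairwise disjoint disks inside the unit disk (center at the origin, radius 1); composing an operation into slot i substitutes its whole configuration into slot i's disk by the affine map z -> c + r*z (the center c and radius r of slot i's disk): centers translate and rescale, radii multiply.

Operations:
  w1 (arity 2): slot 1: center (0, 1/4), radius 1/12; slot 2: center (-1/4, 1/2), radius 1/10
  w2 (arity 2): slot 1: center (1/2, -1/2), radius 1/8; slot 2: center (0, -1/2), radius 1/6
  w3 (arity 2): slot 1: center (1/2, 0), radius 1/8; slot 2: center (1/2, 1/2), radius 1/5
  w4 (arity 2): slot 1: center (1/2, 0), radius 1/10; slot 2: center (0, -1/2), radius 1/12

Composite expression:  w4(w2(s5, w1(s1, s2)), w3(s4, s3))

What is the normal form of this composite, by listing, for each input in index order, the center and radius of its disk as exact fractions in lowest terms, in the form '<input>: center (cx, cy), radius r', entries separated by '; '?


Affine substitution under w4: radii multiply and s-centers shift.
for s5, the 2-step affine chain lands on center (11/20, -1/20), radius 1/80
for s1, the 3-step affine chain lands on center (1/2, -11/240), radius 1/720
for s2, the 3-step affine chain lands on center (119/240, -1/24), radius 1/600
for s4, the 2-step affine chain lands on center (1/24, -1/2), radius 1/96
for s3, the 2-step affine chain lands on center (1/24, -11/24), radius 1/60

s1: center (1/2, -11/240), radius 1/720; s2: center (119/240, -1/24), radius 1/600; s3: center (1/24, -11/24), radius 1/60; s4: center (1/24, -1/2), radius 1/96; s5: center (11/20, -1/20), radius 1/80


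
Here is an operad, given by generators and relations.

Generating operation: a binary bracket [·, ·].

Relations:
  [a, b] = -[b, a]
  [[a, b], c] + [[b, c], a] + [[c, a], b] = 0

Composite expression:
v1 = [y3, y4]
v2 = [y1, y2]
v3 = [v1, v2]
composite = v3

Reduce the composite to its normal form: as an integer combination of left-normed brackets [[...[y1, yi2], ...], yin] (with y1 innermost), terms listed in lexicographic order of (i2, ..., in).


Skip Jacobi rewriting: expand, keep y1-initial words, read off terms.
Composite bracket: [[y3, y4], [y1, y2]]
Each bracket splits as ab - ba, giving 8 signed words (2^3 = 8).
Only words starting with y1 matter:
  y1y2y3y4 appears with sign -1, giving the term -[[[y1, y2], y3], y4]
  y1y2y4y3 appears with sign +1, giving the term +[[[y1, y2], y4], y3]

-[[[y1, y2], y3], y4] + [[[y1, y2], y4], y3]


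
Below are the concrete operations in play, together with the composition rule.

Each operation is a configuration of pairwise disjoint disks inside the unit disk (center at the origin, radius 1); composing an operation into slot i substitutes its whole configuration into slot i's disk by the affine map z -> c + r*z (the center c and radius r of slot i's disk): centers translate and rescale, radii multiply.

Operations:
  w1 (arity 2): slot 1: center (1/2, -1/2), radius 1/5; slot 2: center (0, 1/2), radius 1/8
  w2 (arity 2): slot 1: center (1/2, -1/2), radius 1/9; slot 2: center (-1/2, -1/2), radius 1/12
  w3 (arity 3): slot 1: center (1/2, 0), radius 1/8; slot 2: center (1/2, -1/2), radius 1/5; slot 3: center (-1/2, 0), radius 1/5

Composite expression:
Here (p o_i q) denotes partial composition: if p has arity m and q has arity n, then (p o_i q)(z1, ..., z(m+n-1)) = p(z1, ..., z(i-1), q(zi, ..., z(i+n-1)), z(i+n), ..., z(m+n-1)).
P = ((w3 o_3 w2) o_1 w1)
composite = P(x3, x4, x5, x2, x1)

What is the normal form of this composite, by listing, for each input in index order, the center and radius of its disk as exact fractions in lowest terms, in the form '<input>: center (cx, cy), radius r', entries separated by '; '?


x1: center (-3/5, -1/10), radius 1/60; x2: center (-2/5, -1/10), radius 1/45; x3: center (9/16, -1/16), radius 1/40; x4: center (1/2, 1/16), radius 1/64; x5: center (1/2, -1/2), radius 1/5


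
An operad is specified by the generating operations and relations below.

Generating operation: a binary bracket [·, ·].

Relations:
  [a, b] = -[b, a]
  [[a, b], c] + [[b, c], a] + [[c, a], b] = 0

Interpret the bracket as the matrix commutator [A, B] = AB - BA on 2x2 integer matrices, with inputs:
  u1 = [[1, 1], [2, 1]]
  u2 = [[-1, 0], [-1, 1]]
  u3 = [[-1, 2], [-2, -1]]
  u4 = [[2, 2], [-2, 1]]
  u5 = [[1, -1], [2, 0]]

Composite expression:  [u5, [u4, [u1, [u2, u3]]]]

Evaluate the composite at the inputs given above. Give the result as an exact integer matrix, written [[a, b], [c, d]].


[u2, u3] = [[2, -4], [-4, -2]]
[u1, [u2, u3]] = [[4, -4], [8, -4]]
[u4, [u1, [u2, u3]]] = [[8, -20], [-24, -8]]
[u5, [u4, [u1, [u2, u3]]]] = [[64, -4], [56, -64]]

[[64, -4], [56, -64]]


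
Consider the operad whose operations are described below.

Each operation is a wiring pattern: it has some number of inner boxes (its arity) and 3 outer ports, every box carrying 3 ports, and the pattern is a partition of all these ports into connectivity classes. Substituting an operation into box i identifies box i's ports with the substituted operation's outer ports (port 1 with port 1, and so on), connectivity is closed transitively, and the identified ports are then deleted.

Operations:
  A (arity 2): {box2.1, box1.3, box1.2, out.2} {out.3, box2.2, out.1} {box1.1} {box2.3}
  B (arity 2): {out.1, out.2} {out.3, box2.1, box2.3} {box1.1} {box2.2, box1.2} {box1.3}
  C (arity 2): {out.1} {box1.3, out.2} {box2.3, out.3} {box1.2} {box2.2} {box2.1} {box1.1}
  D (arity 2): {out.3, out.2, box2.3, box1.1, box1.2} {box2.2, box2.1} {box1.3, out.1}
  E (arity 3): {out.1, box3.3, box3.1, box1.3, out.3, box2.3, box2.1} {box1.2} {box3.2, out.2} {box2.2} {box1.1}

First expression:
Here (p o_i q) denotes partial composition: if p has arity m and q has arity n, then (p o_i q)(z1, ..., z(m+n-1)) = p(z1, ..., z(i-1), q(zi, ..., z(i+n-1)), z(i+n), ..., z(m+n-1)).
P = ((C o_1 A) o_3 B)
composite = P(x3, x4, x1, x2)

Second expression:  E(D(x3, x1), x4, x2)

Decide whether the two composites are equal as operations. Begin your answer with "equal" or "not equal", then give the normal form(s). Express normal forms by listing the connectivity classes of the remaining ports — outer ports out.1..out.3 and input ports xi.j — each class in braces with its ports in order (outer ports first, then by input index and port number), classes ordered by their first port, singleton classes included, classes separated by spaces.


The first expression reduces to {out.1} {out.2, x4.2} {out.3, x2.1, x2.3} {x1.1} {x1.2, x2.2} {x1.3} {x3.1} {x3.2, x3.3, x4.1} {x4.3}
The second expression reduces to {out.1, out.3, x1.3, x2.1, x2.3, x3.1, x3.2, x4.1, x4.3} {out.2, x2.2} {x1.1, x1.2} {x3.3} {x4.2}
No match — not equal.

not equal — first {out.1} {out.2, x4.2} {out.3, x2.1, x2.3} {x1.1} {x1.2, x2.2} {x1.3} {x3.1} {x3.2, x3.3, x4.1} {x4.3}, second {out.1, out.3, x1.3, x2.1, x2.3, x3.1, x3.2, x4.1, x4.3} {out.2, x2.2} {x1.1, x1.2} {x3.3} {x4.2}


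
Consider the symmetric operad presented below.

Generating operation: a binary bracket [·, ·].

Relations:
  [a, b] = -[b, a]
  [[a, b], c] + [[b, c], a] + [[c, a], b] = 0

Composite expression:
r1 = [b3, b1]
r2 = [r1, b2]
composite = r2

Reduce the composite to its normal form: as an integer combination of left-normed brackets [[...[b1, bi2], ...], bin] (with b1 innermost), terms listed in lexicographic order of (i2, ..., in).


-[[b1, b3], b2]

Antisymmetry and Jacobi reduce to b1-anchored left-normed brackets.
Composite bracket: [[b3, b1], b2]
Applying ab - ba throughout gives 4 signed words (2^2 = 4).
Collect the words opening with b1:
  sign of b1b3b2 is -1, so it contributes -[[b1, b3], b2]


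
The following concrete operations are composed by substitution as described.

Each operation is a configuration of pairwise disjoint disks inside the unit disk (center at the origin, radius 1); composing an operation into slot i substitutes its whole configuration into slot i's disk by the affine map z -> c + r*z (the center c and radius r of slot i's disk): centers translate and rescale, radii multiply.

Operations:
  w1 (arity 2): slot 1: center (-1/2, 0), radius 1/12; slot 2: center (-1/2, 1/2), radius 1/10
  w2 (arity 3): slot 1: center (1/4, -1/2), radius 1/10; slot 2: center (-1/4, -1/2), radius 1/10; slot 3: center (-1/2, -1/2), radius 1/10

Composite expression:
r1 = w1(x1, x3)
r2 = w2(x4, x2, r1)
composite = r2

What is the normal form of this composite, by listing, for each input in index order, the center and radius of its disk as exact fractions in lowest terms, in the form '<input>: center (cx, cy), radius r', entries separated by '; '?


x1: center (-11/20, -1/2), radius 1/120; x2: center (-1/4, -1/2), radius 1/10; x3: center (-11/20, -9/20), radius 1/100; x4: center (1/4, -1/2), radius 1/10

Follow each x-input down from w2: c' goes to c + r*c', radius to r*r'.
for x4, the 1-step affine chain lands on center (1/4, -1/2), radius 1/10
for x2, the 1-step affine chain lands on center (-1/4, -1/2), radius 1/10
for x1, the 2-step affine chain lands on center (-11/20, -1/2), radius 1/120
for x3, the 2-step affine chain lands on center (-11/20, -9/20), radius 1/100
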